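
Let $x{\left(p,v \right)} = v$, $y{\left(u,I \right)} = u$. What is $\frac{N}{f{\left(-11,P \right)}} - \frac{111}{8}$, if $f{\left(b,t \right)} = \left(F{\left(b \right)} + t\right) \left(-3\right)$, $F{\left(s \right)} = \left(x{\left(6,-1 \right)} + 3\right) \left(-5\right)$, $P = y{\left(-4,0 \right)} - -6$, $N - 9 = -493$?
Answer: $- \frac{817}{24} \approx -34.042$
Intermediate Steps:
$N = -484$ ($N = 9 - 493 = -484$)
$P = 2$ ($P = -4 - -6 = -4 + 6 = 2$)
$F{\left(s \right)} = -10$ ($F{\left(s \right)} = \left(-1 + 3\right) \left(-5\right) = 2 \left(-5\right) = -10$)
$f{\left(b,t \right)} = 30 - 3 t$ ($f{\left(b,t \right)} = \left(-10 + t\right) \left(-3\right) = 30 - 3 t$)
$\frac{N}{f{\left(-11,P \right)}} - \frac{111}{8} = - \frac{484}{30 - 6} - \frac{111}{8} = - \frac{484}{24} - \frac{111}{8} = \left(-484\right) \frac{1}{24} - \frac{111}{8} = - \frac{121}{6} - \frac{111}{8} = - \frac{817}{24}$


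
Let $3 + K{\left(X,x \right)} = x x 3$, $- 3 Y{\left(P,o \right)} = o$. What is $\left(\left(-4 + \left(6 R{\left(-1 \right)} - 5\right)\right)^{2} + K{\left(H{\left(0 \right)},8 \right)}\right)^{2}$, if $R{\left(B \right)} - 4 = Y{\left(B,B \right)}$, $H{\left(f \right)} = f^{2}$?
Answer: $228484$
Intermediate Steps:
$Y{\left(P,o \right)} = - \frac{o}{3}$
$R{\left(B \right)} = 4 - \frac{B}{3}$
$K{\left(X,x \right)} = -3 + 3 x^{2}$ ($K{\left(X,x \right)} = -3 + x x 3 = -3 + x^{2} \cdot 3 = -3 + 3 x^{2}$)
$\left(\left(-4 + \left(6 R{\left(-1 \right)} - 5\right)\right)^{2} + K{\left(H{\left(0 \right)},8 \right)}\right)^{2} = \left(\left(-4 - \left(5 - 6 \left(4 - - \frac{1}{3}\right)\right)\right)^{2} - \left(3 - 3 \cdot 8^{2}\right)\right)^{2} = \left(\left(-4 - \left(5 - 6 \left(4 + \frac{1}{3}\right)\right)\right)^{2} + \left(-3 + 3 \cdot 64\right)\right)^{2} = \left(\left(-4 + \left(6 \cdot \frac{13}{3} - 5\right)\right)^{2} + \left(-3 + 192\right)\right)^{2} = \left(\left(-4 + \left(26 - 5\right)\right)^{2} + 189\right)^{2} = \left(\left(-4 + 21\right)^{2} + 189\right)^{2} = \left(17^{2} + 189\right)^{2} = \left(289 + 189\right)^{2} = 478^{2} = 228484$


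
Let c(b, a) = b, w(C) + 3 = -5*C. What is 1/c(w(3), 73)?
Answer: -1/18 ≈ -0.055556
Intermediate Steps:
w(C) = -3 - 5*C
1/c(w(3), 73) = 1/(-3 - 5*3) = 1/(-3 - 15) = 1/(-18) = -1/18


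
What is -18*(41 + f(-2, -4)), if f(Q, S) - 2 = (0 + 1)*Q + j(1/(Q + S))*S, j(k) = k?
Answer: -750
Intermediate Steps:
f(Q, S) = 2 + Q + S/(Q + S) (f(Q, S) = 2 + ((0 + 1)*Q + S/(Q + S)) = 2 + (1*Q + S/(Q + S)) = 2 + (Q + S/(Q + S)) = 2 + Q + S/(Q + S))
-18*(41 + f(-2, -4)) = -18*(41 + (-4 + (2 - 2)*(-2 - 4))/(-2 - 4)) = -18*(41 + (-4 + 0*(-6))/(-6)) = -18*(41 - (-4 + 0)/6) = -18*(41 - ⅙*(-4)) = -18*(41 + ⅔) = -18*125/3 = -750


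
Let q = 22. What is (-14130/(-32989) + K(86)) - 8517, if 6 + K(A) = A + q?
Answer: -277588305/32989 ≈ -8414.6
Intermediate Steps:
K(A) = 16 + A (K(A) = -6 + (A + 22) = -6 + (22 + A) = 16 + A)
(-14130/(-32989) + K(86)) - 8517 = (-14130/(-32989) + (16 + 86)) - 8517 = (-14130*(-1/32989) + 102) - 8517 = (14130/32989 + 102) - 8517 = 3379008/32989 - 8517 = -277588305/32989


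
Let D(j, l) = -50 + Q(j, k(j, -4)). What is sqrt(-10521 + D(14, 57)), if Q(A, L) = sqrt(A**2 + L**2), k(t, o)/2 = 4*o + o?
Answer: sqrt(-10571 + 2*sqrt(449)) ≈ 102.61*I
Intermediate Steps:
k(t, o) = 10*o (k(t, o) = 2*(4*o + o) = 2*(5*o) = 10*o)
D(j, l) = -50 + sqrt(1600 + j**2) (D(j, l) = -50 + sqrt(j**2 + (10*(-4))**2) = -50 + sqrt(j**2 + (-40)**2) = -50 + sqrt(j**2 + 1600) = -50 + sqrt(1600 + j**2))
sqrt(-10521 + D(14, 57)) = sqrt(-10521 + (-50 + sqrt(1600 + 14**2))) = sqrt(-10521 + (-50 + sqrt(1600 + 196))) = sqrt(-10521 + (-50 + sqrt(1796))) = sqrt(-10521 + (-50 + 2*sqrt(449))) = sqrt(-10571 + 2*sqrt(449))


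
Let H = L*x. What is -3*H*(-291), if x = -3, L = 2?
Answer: -5238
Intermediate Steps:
H = -6 (H = 2*(-3) = -6)
-3*H*(-291) = -3*(-6)*(-291) = 18*(-291) = -5238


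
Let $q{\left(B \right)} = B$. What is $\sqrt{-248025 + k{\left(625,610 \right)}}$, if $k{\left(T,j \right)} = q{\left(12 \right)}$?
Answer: $3 i \sqrt{27557} \approx 498.01 i$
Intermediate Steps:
$k{\left(T,j \right)} = 12$
$\sqrt{-248025 + k{\left(625,610 \right)}} = \sqrt{-248025 + 12} = \sqrt{-248013} = 3 i \sqrt{27557}$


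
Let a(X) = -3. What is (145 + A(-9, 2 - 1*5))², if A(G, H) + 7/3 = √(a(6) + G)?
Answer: 183076/9 + 1712*I*√3/3 ≈ 20342.0 + 988.42*I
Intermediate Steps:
A(G, H) = -7/3 + √(-3 + G)
(145 + A(-9, 2 - 1*5))² = (145 + (-7/3 + √(-3 - 9)))² = (145 + (-7/3 + √(-12)))² = (145 + (-7/3 + 2*I*√3))² = (428/3 + 2*I*√3)²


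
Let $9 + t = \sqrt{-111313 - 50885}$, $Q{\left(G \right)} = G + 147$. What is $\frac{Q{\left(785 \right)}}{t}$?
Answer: $- \frac{932}{18031} - \frac{932 i \sqrt{18022}}{54093} \approx -0.051689 - 2.313 i$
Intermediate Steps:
$Q{\left(G \right)} = 147 + G$
$t = -9 + 3 i \sqrt{18022}$ ($t = -9 + \sqrt{-111313 - 50885} = -9 + \sqrt{-162198} = -9 + 3 i \sqrt{18022} \approx -9.0 + 402.74 i$)
$\frac{Q{\left(785 \right)}}{t} = \frac{147 + 785}{-9 + 3 i \sqrt{18022}} = \frac{932}{-9 + 3 i \sqrt{18022}}$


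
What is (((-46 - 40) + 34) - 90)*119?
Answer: -16898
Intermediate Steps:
(((-46 - 40) + 34) - 90)*119 = ((-86 + 34) - 90)*119 = (-52 - 90)*119 = -142*119 = -16898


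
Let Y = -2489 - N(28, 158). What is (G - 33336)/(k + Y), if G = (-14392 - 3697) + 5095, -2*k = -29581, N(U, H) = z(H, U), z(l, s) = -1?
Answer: -18532/4921 ≈ -3.7659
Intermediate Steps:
N(U, H) = -1
k = 29581/2 (k = -½*(-29581) = 29581/2 ≈ 14791.)
G = -12994 (G = -18089 + 5095 = -12994)
Y = -2488 (Y = -2489 - 1*(-1) = -2489 + 1 = -2488)
(G - 33336)/(k + Y) = (-12994 - 33336)/(29581/2 - 2488) = -46330/24605/2 = -46330*2/24605 = -18532/4921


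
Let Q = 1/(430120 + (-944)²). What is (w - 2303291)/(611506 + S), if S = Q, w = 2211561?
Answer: -121198812880/807955971537 ≈ -0.15001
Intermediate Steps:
Q = 1/1321256 (Q = 1/(430120 + 891136) = 1/1321256 ≈ 7.5686e-7)
S = 1/1321256 ≈ 7.5686e-7
(w - 2303291)/(611506 + S) = (2211561 - 2303291)/(611506 + 1/1321256) = -91730/807955971537/1321256 = -91730*1321256/807955971537 = -121198812880/807955971537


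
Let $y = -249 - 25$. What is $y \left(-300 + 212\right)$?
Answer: $24112$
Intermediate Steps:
$y = -274$
$y \left(-300 + 212\right) = - 274 \left(-300 + 212\right) = \left(-274\right) \left(-88\right) = 24112$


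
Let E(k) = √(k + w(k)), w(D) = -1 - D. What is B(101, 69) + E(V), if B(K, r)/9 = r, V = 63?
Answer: 621 + I ≈ 621.0 + 1.0*I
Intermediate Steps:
B(K, r) = 9*r
E(k) = I (E(k) = √(k + (-1 - k)) = √(-1) = I)
B(101, 69) + E(V) = 9*69 + I = 621 + I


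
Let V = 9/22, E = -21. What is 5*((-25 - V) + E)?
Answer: -5105/22 ≈ -232.05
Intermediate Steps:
V = 9/22 (V = 9*(1/22) = 9/22 ≈ 0.40909)
5*((-25 - V) + E) = 5*((-25 - 1*9/22) - 21) = 5*((-25 - 9/22) - 21) = 5*(-559/22 - 21) = 5*(-1021/22) = -5105/22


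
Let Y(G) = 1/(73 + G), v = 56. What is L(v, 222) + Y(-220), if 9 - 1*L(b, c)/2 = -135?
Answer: 42335/147 ≈ 287.99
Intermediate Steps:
L(b, c) = 288 (L(b, c) = 18 - 2*(-135) = 18 + 270 = 288)
L(v, 222) + Y(-220) = 288 + 1/(73 - 220) = 288 + 1/(-147) = 288 - 1/147 = 42335/147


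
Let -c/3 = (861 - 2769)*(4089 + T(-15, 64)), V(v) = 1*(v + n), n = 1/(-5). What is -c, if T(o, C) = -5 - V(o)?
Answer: -117319104/5 ≈ -2.3464e+7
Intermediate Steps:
n = -1/5 (n = 1*(-1/5) = -1/5 ≈ -0.20000)
V(v) = -1/5 + v (V(v) = 1*(v - 1/5) = 1*(-1/5 + v) = -1/5 + v)
T(o, C) = -24/5 - o (T(o, C) = -5 - (-1/5 + o) = -5 + (1/5 - o) = -24/5 - o)
c = 117319104/5 (c = -3*(861 - 2769)*(4089 + (-24/5 - 1*(-15))) = -(-5724)*(4089 + (-24/5 + 15)) = -(-5724)*(4089 + 51/5) = -(-5724)*20496/5 = -3*(-39106368/5) = 117319104/5 ≈ 2.3464e+7)
-c = -1*117319104/5 = -117319104/5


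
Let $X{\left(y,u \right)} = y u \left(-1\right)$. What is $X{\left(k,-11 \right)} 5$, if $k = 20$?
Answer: $1100$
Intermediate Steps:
$X{\left(y,u \right)} = - u y$ ($X{\left(y,u \right)} = u y \left(-1\right) = - u y$)
$X{\left(k,-11 \right)} 5 = \left(-1\right) \left(-11\right) 20 \cdot 5 = 220 \cdot 5 = 1100$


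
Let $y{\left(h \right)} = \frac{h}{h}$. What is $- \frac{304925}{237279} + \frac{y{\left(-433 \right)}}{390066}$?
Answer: $- \frac{13215626419}{10283830046} \approx -1.2851$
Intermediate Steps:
$y{\left(h \right)} = 1$
$- \frac{304925}{237279} + \frac{y{\left(-433 \right)}}{390066} = - \frac{304925}{237279} + 1 \cdot \frac{1}{390066} = \left(-304925\right) \frac{1}{237279} + 1 \cdot \frac{1}{390066} = - \frac{304925}{237279} + \frac{1}{390066} = - \frac{13215626419}{10283830046}$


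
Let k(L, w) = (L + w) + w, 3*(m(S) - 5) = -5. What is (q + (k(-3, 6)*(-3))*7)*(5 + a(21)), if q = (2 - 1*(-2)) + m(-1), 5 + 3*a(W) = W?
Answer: -16895/9 ≈ -1877.2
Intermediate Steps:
a(W) = -5/3 + W/3
m(S) = 10/3 (m(S) = 5 + (1/3)*(-5) = 5 - 5/3 = 10/3)
k(L, w) = L + 2*w
q = 22/3 (q = (2 - 1*(-2)) + 10/3 = (2 + 2) + 10/3 = 4 + 10/3 = 22/3 ≈ 7.3333)
(q + (k(-3, 6)*(-3))*7)*(5 + a(21)) = (22/3 + ((-3 + 2*6)*(-3))*7)*(5 + (-5/3 + (1/3)*21)) = (22/3 + ((-3 + 12)*(-3))*7)*(5 + (-5/3 + 7)) = (22/3 + (9*(-3))*7)*(5 + 16/3) = (22/3 - 27*7)*(31/3) = (22/3 - 189)*(31/3) = -545/3*31/3 = -16895/9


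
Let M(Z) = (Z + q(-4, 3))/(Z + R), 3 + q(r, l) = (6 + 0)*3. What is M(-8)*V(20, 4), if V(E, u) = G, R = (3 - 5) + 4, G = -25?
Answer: 175/6 ≈ 29.167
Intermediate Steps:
q(r, l) = 15 (q(r, l) = -3 + (6 + 0)*3 = -3 + 6*3 = -3 + 18 = 15)
R = 2 (R = -2 + 4 = 2)
V(E, u) = -25
M(Z) = (15 + Z)/(2 + Z) (M(Z) = (Z + 15)/(Z + 2) = (15 + Z)/(2 + Z))
M(-8)*V(20, 4) = ((15 - 8)/(2 - 8))*(-25) = (7/(-6))*(-25) = -⅙*7*(-25) = -7/6*(-25) = 175/6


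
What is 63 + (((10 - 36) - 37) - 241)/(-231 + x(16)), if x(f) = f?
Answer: 13849/215 ≈ 64.414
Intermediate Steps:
63 + (((10 - 36) - 37) - 241)/(-231 + x(16)) = 63 + (((10 - 36) - 37) - 241)/(-231 + 16) = 63 + ((-26 - 37) - 241)/(-215) = 63 + (-63 - 241)*(-1/215) = 63 - 304*(-1/215) = 63 + 304/215 = 13849/215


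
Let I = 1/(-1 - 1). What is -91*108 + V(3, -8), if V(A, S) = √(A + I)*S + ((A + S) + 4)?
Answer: -9829 - 4*√10 ≈ -9841.7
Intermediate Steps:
I = -½ (I = 1/(-2) = -½ ≈ -0.50000)
V(A, S) = 4 + A + S + S*√(-½ + A) (V(A, S) = √(A - ½)*S + ((A + S) + 4) = √(-½ + A)*S + (4 + A + S) = S*√(-½ + A) + (4 + A + S) = 4 + A + S + S*√(-½ + A))
-91*108 + V(3, -8) = -91*108 + (4 + 3 - 8 + (½)*(-8)*√(-2 + 4*3)) = -9828 + (4 + 3 - 8 + (½)*(-8)*√(-2 + 12)) = -9828 + (4 + 3 - 8 + (½)*(-8)*√10) = -9828 + (4 + 3 - 8 - 4*√10) = -9828 + (-1 - 4*√10) = -9829 - 4*√10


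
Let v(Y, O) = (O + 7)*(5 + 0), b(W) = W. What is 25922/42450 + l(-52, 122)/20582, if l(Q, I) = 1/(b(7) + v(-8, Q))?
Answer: 58154378611/95233943100 ≈ 0.61065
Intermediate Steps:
v(Y, O) = 35 + 5*O (v(Y, O) = (7 + O)*5 = 35 + 5*O)
l(Q, I) = 1/(42 + 5*Q) (l(Q, I) = 1/(7 + (35 + 5*Q)) = 1/(42 + 5*Q))
25922/42450 + l(-52, 122)/20582 = 25922/42450 + 1/((42 + 5*(-52))*20582) = 25922*(1/42450) + (1/20582)/(42 - 260) = 12961/21225 + (1/20582)/(-218) = 12961/21225 - 1/218*1/20582 = 12961/21225 - 1/4486876 = 58154378611/95233943100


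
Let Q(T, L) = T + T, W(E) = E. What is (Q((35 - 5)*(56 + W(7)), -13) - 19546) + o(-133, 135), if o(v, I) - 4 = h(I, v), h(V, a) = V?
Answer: -15627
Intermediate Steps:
o(v, I) = 4 + I
Q(T, L) = 2*T
(Q((35 - 5)*(56 + W(7)), -13) - 19546) + o(-133, 135) = (2*((35 - 5)*(56 + 7)) - 19546) + (4 + 135) = (2*(30*63) - 19546) + 139 = (2*1890 - 19546) + 139 = (3780 - 19546) + 139 = -15766 + 139 = -15627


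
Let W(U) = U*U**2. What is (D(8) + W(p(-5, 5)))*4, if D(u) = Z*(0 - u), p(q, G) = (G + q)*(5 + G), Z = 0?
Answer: 0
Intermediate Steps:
p(q, G) = (5 + G)*(G + q)
W(U) = U**3
D(u) = 0 (D(u) = 0*(0 - u) = 0*(-u) = 0)
(D(8) + W(p(-5, 5)))*4 = (0 + (5**2 + 5*5 + 5*(-5) + 5*(-5))**3)*4 = (0 + (25 + 25 - 25 - 25)**3)*4 = (0 + 0**3)*4 = (0 + 0)*4 = 0*4 = 0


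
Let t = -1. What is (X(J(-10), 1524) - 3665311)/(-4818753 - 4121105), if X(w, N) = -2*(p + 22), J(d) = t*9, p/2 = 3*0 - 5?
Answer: 3665335/8939858 ≈ 0.41000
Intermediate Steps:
p = -10 (p = 2*(3*0 - 5) = 2*(0 - 5) = 2*(-5) = -10)
J(d) = -9 (J(d) = -1*9 = -9)
X(w, N) = -24 (X(w, N) = -2*(-10 + 22) = -2*12 = -24)
(X(J(-10), 1524) - 3665311)/(-4818753 - 4121105) = (-24 - 3665311)/(-4818753 - 4121105) = -3665335/(-8939858) = -3665335*(-1/8939858) = 3665335/8939858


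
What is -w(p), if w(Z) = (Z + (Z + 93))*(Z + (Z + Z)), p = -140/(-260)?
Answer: -25683/169 ≈ -151.97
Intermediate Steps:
p = 7/13 (p = -140*(-1/260) = 7/13 ≈ 0.53846)
w(Z) = 3*Z*(93 + 2*Z) (w(Z) = (Z + (93 + Z))*(Z + 2*Z) = (93 + 2*Z)*(3*Z) = 3*Z*(93 + 2*Z))
-w(p) = -3*7*(93 + 2*(7/13))/13 = -3*7*(93 + 14/13)/13 = -3*7*1223/(13*13) = -1*25683/169 = -25683/169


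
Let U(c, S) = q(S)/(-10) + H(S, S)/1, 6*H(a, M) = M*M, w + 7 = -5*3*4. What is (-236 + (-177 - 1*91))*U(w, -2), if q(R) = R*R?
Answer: -672/5 ≈ -134.40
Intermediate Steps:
w = -67 (w = -7 - 5*3*4 = -7 - 15*4 = -7 - 60 = -67)
q(R) = R**2
H(a, M) = M**2/6 (H(a, M) = (M*M)/6 = M**2/6)
U(c, S) = S**2/15 (U(c, S) = S**2/(-10) + (S**2/6)/1 = S**2*(-1/10) + (S**2/6)*1 = -S**2/10 + S**2/6 = S**2/15)
(-236 + (-177 - 1*91))*U(w, -2) = (-236 + (-177 - 1*91))*((1/15)*(-2)**2) = (-236 + (-177 - 91))*((1/15)*4) = (-236 - 268)*(4/15) = -504*4/15 = -672/5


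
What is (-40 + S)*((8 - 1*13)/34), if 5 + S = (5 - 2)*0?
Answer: 225/34 ≈ 6.6176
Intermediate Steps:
S = -5 (S = -5 + (5 - 2)*0 = -5 + 3*0 = -5 + 0 = -5)
(-40 + S)*((8 - 1*13)/34) = (-40 - 5)*((8 - 1*13)/34) = -45*(8 - 13)/34 = -(-225)/34 = -45*(-5/34) = 225/34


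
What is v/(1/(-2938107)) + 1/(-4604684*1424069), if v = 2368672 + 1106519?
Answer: -66954096058006933327616653/6557387739196 ≈ -1.0210e+13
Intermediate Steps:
v = 3475191
v/(1/(-2938107)) + 1/(-4604684*1424069) = 3475191/(1/(-2938107)) + 1/(-4604684*1424069) = 3475191/(-1/2938107) - 1/4604684*1/1424069 = 3475191*(-2938107) - 1/6557387739196 = -10210483003437 - 1/6557387739196 = -66954096058006933327616653/6557387739196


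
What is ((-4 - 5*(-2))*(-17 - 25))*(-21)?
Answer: 5292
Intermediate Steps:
((-4 - 5*(-2))*(-17 - 25))*(-21) = ((-4 + 10)*(-42))*(-21) = (6*(-42))*(-21) = -252*(-21) = 5292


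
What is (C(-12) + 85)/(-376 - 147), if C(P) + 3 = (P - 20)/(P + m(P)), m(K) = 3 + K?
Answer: -1754/10983 ≈ -0.15970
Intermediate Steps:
C(P) = -3 + (-20 + P)/(3 + 2*P) (C(P) = -3 + (P - 20)/(P + (3 + P)) = -3 + (-20 + P)/(3 + 2*P))
(C(-12) + 85)/(-376 - 147) = ((-29 - 5*(-12))/(3 + 2*(-12)) + 85)/(-376 - 147) = ((-29 + 60)/(3 - 24) + 85)/(-523) = (31/(-21) + 85)*(-1/523) = (-1/21*31 + 85)*(-1/523) = (-31/21 + 85)*(-1/523) = (1754/21)*(-1/523) = -1754/10983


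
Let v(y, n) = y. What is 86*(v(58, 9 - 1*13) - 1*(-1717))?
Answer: 152650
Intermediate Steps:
86*(v(58, 9 - 1*13) - 1*(-1717)) = 86*(58 - 1*(-1717)) = 86*(58 + 1717) = 86*1775 = 152650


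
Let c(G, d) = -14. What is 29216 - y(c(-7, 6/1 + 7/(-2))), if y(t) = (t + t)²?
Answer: 28432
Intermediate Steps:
y(t) = 4*t² (y(t) = (2*t)² = 4*t²)
29216 - y(c(-7, 6/1 + 7/(-2))) = 29216 - 4*(-14)² = 29216 - 4*196 = 29216 - 1*784 = 29216 - 784 = 28432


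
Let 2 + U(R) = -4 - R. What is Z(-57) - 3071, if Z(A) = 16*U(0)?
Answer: -3167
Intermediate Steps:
U(R) = -6 - R (U(R) = -2 + (-4 - R) = -6 - R)
Z(A) = -96 (Z(A) = 16*(-6 - 1*0) = 16*(-6 + 0) = 16*(-6) = -96)
Z(-57) - 3071 = -96 - 3071 = -3167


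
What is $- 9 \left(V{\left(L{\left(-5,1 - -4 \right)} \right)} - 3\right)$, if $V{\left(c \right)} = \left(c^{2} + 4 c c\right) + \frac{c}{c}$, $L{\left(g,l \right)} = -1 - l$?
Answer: $-1602$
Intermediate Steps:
$V{\left(c \right)} = 1 + 5 c^{2}$ ($V{\left(c \right)} = \left(c^{2} + 4 c^{2}\right) + 1 = 5 c^{2} + 1 = 1 + 5 c^{2}$)
$- 9 \left(V{\left(L{\left(-5,1 - -4 \right)} \right)} - 3\right) = - 9 \left(\left(1 + 5 \left(-1 - \left(1 - -4\right)\right)^{2}\right) - 3\right) = - 9 \left(\left(1 + 5 \left(-1 - \left(1 + 4\right)\right)^{2}\right) - 3\right) = - 9 \left(\left(1 + 5 \left(-1 - 5\right)^{2}\right) - 3\right) = - 9 \left(\left(1 + 5 \left(-6\right)^{2}\right) - 3\right) = - 9 \left(\left(1 + 5 \cdot 36\right) - 3\right) = - 9 \left(\left(1 + 180\right) - 3\right) = - 9 \left(181 - 3\right) = \left(-9\right) 178 = -1602$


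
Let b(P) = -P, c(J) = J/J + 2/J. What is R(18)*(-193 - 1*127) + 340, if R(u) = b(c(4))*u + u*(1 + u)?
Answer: -100460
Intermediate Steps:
c(J) = 1 + 2/J
R(u) = -3*u/2 + u*(1 + u) (R(u) = (-(2 + 4)/4)*u + u*(1 + u) = (-6/4)*u + u*(1 + u) = (-1*3/2)*u + u*(1 + u) = -3*u/2 + u*(1 + u))
R(18)*(-193 - 1*127) + 340 = (18*(-½ + 18))*(-193 - 1*127) + 340 = (18*(35/2))*(-193 - 127) + 340 = 315*(-320) + 340 = -100800 + 340 = -100460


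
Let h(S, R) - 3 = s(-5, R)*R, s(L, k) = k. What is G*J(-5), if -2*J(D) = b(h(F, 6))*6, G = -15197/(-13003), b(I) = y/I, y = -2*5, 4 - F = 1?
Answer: 11690/13003 ≈ 0.89902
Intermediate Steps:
F = 3 (F = 4 - 1*1 = 4 - 1 = 3)
y = -10
h(S, R) = 3 + R**2 (h(S, R) = 3 + R*R = 3 + R**2)
b(I) = -10/I
G = 15197/13003 (G = -15197*(-1/13003) = 15197/13003 ≈ 1.1687)
J(D) = 10/13 (J(D) = -(-10/(3 + 6**2))*6/2 = -(-10/(3 + 36))*6/2 = -(-10/39)*6/2 = -(-10*1/39)*6/2 = -(-5)*6/39 = -1/2*(-20/13) = 10/13)
G*J(-5) = (15197/13003)*(10/13) = 11690/13003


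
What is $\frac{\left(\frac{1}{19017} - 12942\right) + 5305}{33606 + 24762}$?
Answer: $- \frac{36308207}{277496064} \approx -0.13084$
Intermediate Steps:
$\frac{\left(\frac{1}{19017} - 12942\right) + 5305}{33606 + 24762} = \frac{\left(\frac{1}{19017} - 12942\right) + 5305}{58368} = \left(- \frac{246118013}{19017} + 5305\right) \frac{1}{58368} = \left(- \frac{145232828}{19017}\right) \frac{1}{58368} = - \frac{36308207}{277496064}$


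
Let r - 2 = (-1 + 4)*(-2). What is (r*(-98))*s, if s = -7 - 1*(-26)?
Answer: 7448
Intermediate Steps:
r = -4 (r = 2 + (-1 + 4)*(-2) = 2 + 3*(-2) = 2 - 6 = -4)
s = 19 (s = -7 + 26 = 19)
(r*(-98))*s = -4*(-98)*19 = 392*19 = 7448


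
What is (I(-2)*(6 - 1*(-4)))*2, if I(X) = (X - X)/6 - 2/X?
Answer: 20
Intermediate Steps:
I(X) = -2/X (I(X) = 0*(⅙) - 2/X = 0 - 2/X = -2/X)
(I(-2)*(6 - 1*(-4)))*2 = ((-2/(-2))*(6 - 1*(-4)))*2 = ((-2*(-½))*(6 + 4))*2 = (1*10)*2 = 10*2 = 20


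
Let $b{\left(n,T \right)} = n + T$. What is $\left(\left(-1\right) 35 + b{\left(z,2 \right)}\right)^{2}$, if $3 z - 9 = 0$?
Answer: $900$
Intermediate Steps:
$z = 3$ ($z = 3 + \frac{1}{3} \cdot 0 = 3 + 0 = 3$)
$b{\left(n,T \right)} = T + n$
$\left(\left(-1\right) 35 + b{\left(z,2 \right)}\right)^{2} = \left(\left(-1\right) 35 + \left(2 + 3\right)\right)^{2} = \left(-35 + 5\right)^{2} = \left(-30\right)^{2} = 900$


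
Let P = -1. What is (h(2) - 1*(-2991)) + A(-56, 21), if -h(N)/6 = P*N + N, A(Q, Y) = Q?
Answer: 2935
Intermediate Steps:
h(N) = 0 (h(N) = -6*(-N + N) = -6*0 = 0)
(h(2) - 1*(-2991)) + A(-56, 21) = (0 - 1*(-2991)) - 56 = (0 + 2991) - 56 = 2991 - 56 = 2935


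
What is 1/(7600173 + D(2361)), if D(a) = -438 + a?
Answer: 1/7602096 ≈ 1.3154e-7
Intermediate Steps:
1/(7600173 + D(2361)) = 1/(7600173 + (-438 + 2361)) = 1/(7600173 + 1923) = 1/7602096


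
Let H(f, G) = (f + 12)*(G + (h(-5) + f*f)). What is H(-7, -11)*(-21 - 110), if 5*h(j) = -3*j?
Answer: -26855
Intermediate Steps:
h(j) = -3*j/5 (h(j) = (-3*j)/5 = -3*j/5)
H(f, G) = (12 + f)*(3 + G + f²) (H(f, G) = (f + 12)*(G + (-⅗*(-5) + f*f)) = (12 + f)*(G + (3 + f²)) = (12 + f)*(3 + G + f²))
H(-7, -11)*(-21 - 110) = (36 + (-7)³ + 3*(-7) + 12*(-11) + 12*(-7)² - 11*(-7))*(-21 - 110) = (36 - 343 - 21 - 132 + 12*49 + 77)*(-131) = (36 - 343 - 21 - 132 + 588 + 77)*(-131) = 205*(-131) = -26855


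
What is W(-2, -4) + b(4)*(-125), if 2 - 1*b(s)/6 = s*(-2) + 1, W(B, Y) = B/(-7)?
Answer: -47248/7 ≈ -6749.7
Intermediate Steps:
W(B, Y) = -B/7 (W(B, Y) = B*(-⅐) = -B/7)
b(s) = 6 + 12*s (b(s) = 12 - 6*(s*(-2) + 1) = 12 - 6*(-2*s + 1) = 12 - 6*(1 - 2*s) = 12 + (-6 + 12*s) = 6 + 12*s)
W(-2, -4) + b(4)*(-125) = -⅐*(-2) + (6 + 12*4)*(-125) = 2/7 + (6 + 48)*(-125) = 2/7 + 54*(-125) = 2/7 - 6750 = -47248/7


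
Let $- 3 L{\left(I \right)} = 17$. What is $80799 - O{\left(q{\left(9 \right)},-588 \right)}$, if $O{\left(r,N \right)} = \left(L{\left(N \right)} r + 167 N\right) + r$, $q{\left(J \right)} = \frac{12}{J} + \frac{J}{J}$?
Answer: $\frac{1611053}{9} \approx 1.7901 \cdot 10^{5}$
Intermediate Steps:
$q{\left(J \right)} = 1 + \frac{12}{J}$ ($q{\left(J \right)} = \frac{12}{J} + 1 = 1 + \frac{12}{J}$)
$L{\left(I \right)} = - \frac{17}{3}$ ($L{\left(I \right)} = \left(- \frac{1}{3}\right) 17 = - \frac{17}{3}$)
$O{\left(r,N \right)} = 167 N - \frac{14 r}{3}$ ($O{\left(r,N \right)} = \left(- \frac{17 r}{3} + 167 N\right) + r = \left(167 N - \frac{17 r}{3}\right) + r = 167 N - \frac{14 r}{3}$)
$80799 - O{\left(q{\left(9 \right)},-588 \right)} = 80799 - \left(167 \left(-588\right) - \frac{14 \frac{12 + 9}{9}}{3}\right) = 80799 - \left(-98196 - \frac{14 \cdot \frac{1}{9} \cdot 21}{3}\right) = 80799 - \left(-98196 - \frac{98}{9}\right) = 80799 - - \frac{883862}{9} = 80799 + \frac{883862}{9} = \frac{1611053}{9}$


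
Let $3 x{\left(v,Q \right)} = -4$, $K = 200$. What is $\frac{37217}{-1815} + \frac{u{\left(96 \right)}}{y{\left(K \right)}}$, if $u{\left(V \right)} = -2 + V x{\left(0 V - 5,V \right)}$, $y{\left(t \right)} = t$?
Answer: $- \frac{153587}{7260} \approx -21.155$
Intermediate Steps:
$x{\left(v,Q \right)} = - \frac{4}{3}$ ($x{\left(v,Q \right)} = \frac{1}{3} \left(-4\right) = - \frac{4}{3}$)
$u{\left(V \right)} = -2 - \frac{4 V}{3}$ ($u{\left(V \right)} = -2 + V \left(- \frac{4}{3}\right) = -2 - \frac{4 V}{3}$)
$\frac{37217}{-1815} + \frac{u{\left(96 \right)}}{y{\left(K \right)}} = \frac{37217}{-1815} + \frac{-2 - 128}{200} = 37217 \left(- \frac{1}{1815}\right) + \left(-2 - 128\right) \frac{1}{200} = - \frac{37217}{1815} - \frac{13}{20} = - \frac{153587}{7260}$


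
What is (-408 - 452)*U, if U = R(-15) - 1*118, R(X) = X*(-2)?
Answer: 75680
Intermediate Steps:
R(X) = -2*X
U = -88 (U = -2*(-15) - 1*118 = 30 - 118 = -88)
(-408 - 452)*U = (-408 - 452)*(-88) = -860*(-88) = 75680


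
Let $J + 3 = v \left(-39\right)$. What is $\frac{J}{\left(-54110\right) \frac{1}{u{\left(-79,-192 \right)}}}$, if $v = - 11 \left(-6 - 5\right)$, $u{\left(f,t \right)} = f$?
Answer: $- \frac{186519}{27055} \approx -6.8941$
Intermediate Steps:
$v = 121$ ($v = \left(-11\right) \left(-11\right) = 121$)
$J = -4722$ ($J = -3 + 121 \left(-39\right) = -3 - 4719 = -4722$)
$\frac{J}{\left(-54110\right) \frac{1}{u{\left(-79,-192 \right)}}} = - \frac{4722}{\left(-54110\right) \frac{1}{-79}} = - \frac{4722}{\left(-54110\right) \left(- \frac{1}{79}\right)} = - \frac{4722}{\frac{54110}{79}} = \left(-4722\right) \frac{79}{54110} = - \frac{186519}{27055}$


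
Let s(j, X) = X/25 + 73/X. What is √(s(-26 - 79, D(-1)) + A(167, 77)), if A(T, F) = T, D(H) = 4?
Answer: √18541/10 ≈ 13.617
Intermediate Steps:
s(j, X) = 73/X + X/25 (s(j, X) = X*(1/25) + 73/X = X/25 + 73/X = 73/X + X/25)
√(s(-26 - 79, D(-1)) + A(167, 77)) = √((73/4 + (1/25)*4) + 167) = √((73*(¼) + 4/25) + 167) = √((73/4 + 4/25) + 167) = √(1841/100 + 167) = √(18541/100) = √18541/10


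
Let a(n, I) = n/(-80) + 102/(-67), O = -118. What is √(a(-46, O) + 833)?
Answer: √1494033670/1340 ≈ 28.845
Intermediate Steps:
a(n, I) = -102/67 - n/80 (a(n, I) = n*(-1/80) + 102*(-1/67) = -n/80 - 102/67 = -102/67 - n/80)
√(a(-46, O) + 833) = √((-102/67 - 1/80*(-46)) + 833) = √((-102/67 + 23/40) + 833) = √(-2539/2680 + 833) = √(2229901/2680) = √1494033670/1340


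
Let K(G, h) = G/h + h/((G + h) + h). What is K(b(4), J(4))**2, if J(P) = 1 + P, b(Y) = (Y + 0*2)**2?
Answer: 194481/16900 ≈ 11.508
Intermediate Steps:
b(Y) = Y**2 (b(Y) = (Y + 0)**2 = Y**2)
K(G, h) = G/h + h/(G + 2*h)
K(b(4), J(4))**2 = (((4**2)**2 + (1 + 4)**2 + 2*4**2*(1 + 4))/((1 + 4)*(4**2 + 2*(1 + 4))))**2 = ((16**2 + 5**2 + 2*16*5)/(5*(16 + 2*5)))**2 = ((256 + 25 + 160)/(5*(16 + 10)))**2 = ((1/5)*441/26)**2 = ((1/5)*(1/26)*441)**2 = (441/130)**2 = 194481/16900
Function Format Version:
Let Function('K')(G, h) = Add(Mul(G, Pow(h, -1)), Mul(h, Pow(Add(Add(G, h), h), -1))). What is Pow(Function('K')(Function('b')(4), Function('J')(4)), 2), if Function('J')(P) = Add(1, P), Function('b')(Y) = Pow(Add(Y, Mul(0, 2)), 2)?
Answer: Rational(194481, 16900) ≈ 11.508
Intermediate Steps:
Function('b')(Y) = Pow(Y, 2) (Function('b')(Y) = Pow(Add(Y, 0), 2) = Pow(Y, 2))
Function('K')(G, h) = Add(Mul(G, Pow(h, -1)), Mul(h, Pow(Add(G, Mul(2, h)), -1)))
Pow(Function('K')(Function('b')(4), Function('J')(4)), 2) = Pow(Mul(Pow(Add(1, 4), -1), Pow(Add(Pow(4, 2), Mul(2, Add(1, 4))), -1), Add(Pow(Pow(4, 2), 2), Pow(Add(1, 4), 2), Mul(2, Pow(4, 2), Add(1, 4)))), 2) = Pow(Mul(Pow(5, -1), Pow(Add(16, Mul(2, 5)), -1), Add(Pow(16, 2), Pow(5, 2), Mul(2, 16, 5))), 2) = Pow(Mul(Rational(1, 5), Pow(Add(16, 10), -1), Add(256, 25, 160)), 2) = Pow(Mul(Rational(1, 5), Pow(26, -1), 441), 2) = Pow(Mul(Rational(1, 5), Rational(1, 26), 441), 2) = Pow(Rational(441, 130), 2) = Rational(194481, 16900)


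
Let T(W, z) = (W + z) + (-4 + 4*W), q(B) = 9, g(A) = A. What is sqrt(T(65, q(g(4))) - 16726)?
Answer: 2*I*sqrt(4099) ≈ 128.05*I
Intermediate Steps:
T(W, z) = -4 + z + 5*W
sqrt(T(65, q(g(4))) - 16726) = sqrt((-4 + 9 + 5*65) - 16726) = sqrt((-4 + 9 + 325) - 16726) = sqrt(330 - 16726) = sqrt(-16396) = 2*I*sqrt(4099)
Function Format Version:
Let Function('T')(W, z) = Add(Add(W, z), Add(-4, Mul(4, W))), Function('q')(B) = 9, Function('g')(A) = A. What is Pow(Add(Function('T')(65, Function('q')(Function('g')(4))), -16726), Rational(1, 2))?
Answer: Mul(2, I, Pow(4099, Rational(1, 2))) ≈ Mul(128.05, I)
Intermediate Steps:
Function('T')(W, z) = Add(-4, z, Mul(5, W))
Pow(Add(Function('T')(65, Function('q')(Function('g')(4))), -16726), Rational(1, 2)) = Pow(Add(Add(-4, 9, Mul(5, 65)), -16726), Rational(1, 2)) = Pow(Add(Add(-4, 9, 325), -16726), Rational(1, 2)) = Pow(Add(330, -16726), Rational(1, 2)) = Pow(-16396, Rational(1, 2)) = Mul(2, I, Pow(4099, Rational(1, 2)))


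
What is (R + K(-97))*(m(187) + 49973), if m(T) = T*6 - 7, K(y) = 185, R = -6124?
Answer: -303411632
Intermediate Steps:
m(T) = -7 + 6*T (m(T) = 6*T - 7 = -7 + 6*T)
(R + K(-97))*(m(187) + 49973) = (-6124 + 185)*((-7 + 6*187) + 49973) = -5939*((-7 + 1122) + 49973) = -5939*(1115 + 49973) = -5939*51088 = -303411632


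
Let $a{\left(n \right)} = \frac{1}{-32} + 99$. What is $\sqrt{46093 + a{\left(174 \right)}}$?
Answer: $\frac{\sqrt{2956286}}{8} \approx 214.92$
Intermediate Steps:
$a{\left(n \right)} = \frac{3167}{32}$ ($a{\left(n \right)} = - \frac{1}{32} + 99 = \frac{3167}{32}$)
$\sqrt{46093 + a{\left(174 \right)}} = \sqrt{46093 + \frac{3167}{32}} = \sqrt{\frac{1478143}{32}} = \frac{\sqrt{2956286}}{8}$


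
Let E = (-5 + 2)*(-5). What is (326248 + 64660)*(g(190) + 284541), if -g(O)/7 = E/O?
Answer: 2113353606798/19 ≈ 1.1123e+11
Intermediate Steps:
E = 15 (E = -3*(-5) = 15)
g(O) = -105/O
(326248 + 64660)*(g(190) + 284541) = (326248 + 64660)*(-105/190 + 284541) = 390908*(-105*1/190 + 284541) = 390908*(-21/38 + 284541) = 390908*(10812537/38) = 2113353606798/19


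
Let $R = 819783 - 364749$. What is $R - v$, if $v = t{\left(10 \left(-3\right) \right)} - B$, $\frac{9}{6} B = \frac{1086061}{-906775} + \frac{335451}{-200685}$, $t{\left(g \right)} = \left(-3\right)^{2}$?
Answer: $\frac{16560669082365067}{36395228175} \approx 4.5502 \cdot 10^{5}$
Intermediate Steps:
$t{\left(g \right)} = 9$
$B = - \frac{69617964308}{36395228175}$ ($B = \frac{2 \left(\frac{1086061}{-906775} + \frac{335451}{-200685}\right)}{3} = \frac{2 \left(1086061 \left(- \frac{1}{906775}\right) + 335451 \left(- \frac{1}{200685}\right)\right)}{3} = \frac{2 \left(- \frac{1086061}{906775} - \frac{111817}{66895}\right)}{3} = \frac{2}{3} \left(- \frac{34808982154}{12131742725}\right) = - \frac{69617964308}{36395228175} \approx -1.9128$)
$v = \frac{397175017883}{36395228175}$ ($v = 9 - - \frac{69617964308}{36395228175} = 9 + \frac{69617964308}{36395228175} = \frac{397175017883}{36395228175} \approx 10.913$)
$R = 455034$
$R - v = 455034 - \frac{397175017883}{36395228175} = \frac{16560669082365067}{36395228175}$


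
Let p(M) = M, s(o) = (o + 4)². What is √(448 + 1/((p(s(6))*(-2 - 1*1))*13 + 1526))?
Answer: √2524870074/2374 ≈ 21.166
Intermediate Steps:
s(o) = (4 + o)²
√(448 + 1/((p(s(6))*(-2 - 1*1))*13 + 1526)) = √(448 + 1/(((4 + 6)²*(-2 - 1*1))*13 + 1526)) = √(448 + 1/((10²*(-2 - 1))*13 + 1526)) = √(448 + 1/((100*(-3))*13 + 1526)) = √(448 + 1/(-300*13 + 1526)) = √(448 + 1/(-3900 + 1526)) = √(448 + 1/(-2374)) = √(448 - 1/2374) = √(1063551/2374) = √2524870074/2374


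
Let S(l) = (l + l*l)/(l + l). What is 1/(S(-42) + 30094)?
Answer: 2/60147 ≈ 3.3252e-5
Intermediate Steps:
S(l) = (l + l²)/(2*l) (S(l) = (l + l²)/((2*l)) = (l + l²)*(1/(2*l)) = (l + l²)/(2*l))
1/(S(-42) + 30094) = 1/((½ + (½)*(-42)) + 30094) = 1/((½ - 21) + 30094) = 1/(-41/2 + 30094) = 1/(60147/2) = 2/60147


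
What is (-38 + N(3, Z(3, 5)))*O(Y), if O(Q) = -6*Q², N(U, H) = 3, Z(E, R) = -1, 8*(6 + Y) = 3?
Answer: 212625/32 ≈ 6644.5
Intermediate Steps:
Y = -45/8 (Y = -6 + (⅛)*3 = -6 + 3/8 = -45/8 ≈ -5.6250)
(-38 + N(3, Z(3, 5)))*O(Y) = (-38 + 3)*(-6*(-45/8)²) = -(-210)*2025/64 = -35*(-6075/32) = 212625/32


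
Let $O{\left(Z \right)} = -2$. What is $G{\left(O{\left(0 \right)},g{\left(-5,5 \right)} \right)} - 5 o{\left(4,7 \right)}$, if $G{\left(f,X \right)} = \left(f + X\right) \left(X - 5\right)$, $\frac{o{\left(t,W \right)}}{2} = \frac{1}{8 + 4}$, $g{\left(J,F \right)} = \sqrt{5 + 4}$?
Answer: $- \frac{17}{6} \approx -2.8333$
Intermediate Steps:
$g{\left(J,F \right)} = 3$ ($g{\left(J,F \right)} = \sqrt{9} = 3$)
$o{\left(t,W \right)} = \frac{1}{6}$ ($o{\left(t,W \right)} = \frac{2}{8 + 4} = \frac{2}{12} = 2 \cdot \frac{1}{12} = \frac{1}{6}$)
$G{\left(f,X \right)} = \left(-5 + X\right) \left(X + f\right)$ ($G{\left(f,X \right)} = \left(X + f\right) \left(-5 + X\right) = \left(-5 + X\right) \left(X + f\right)$)
$G{\left(O{\left(0 \right)},g{\left(-5,5 \right)} \right)} - 5 o{\left(4,7 \right)} = \left(3^{2} - 15 - -10 + 3 \left(-2\right)\right) - \frac{5}{6} = \left(9 - 15 + 10 - 6\right) - \frac{5}{6} = -2 - \frac{5}{6} = - \frac{17}{6}$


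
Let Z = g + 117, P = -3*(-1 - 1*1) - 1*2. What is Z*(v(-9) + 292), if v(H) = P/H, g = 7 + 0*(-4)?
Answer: 325376/9 ≈ 36153.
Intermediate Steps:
g = 7 (g = 7 + 0 = 7)
P = 4 (P = -3*(-1 - 1) - 2 = -3*(-2) - 2 = 6 - 2 = 4)
v(H) = 4/H
Z = 124 (Z = 7 + 117 = 124)
Z*(v(-9) + 292) = 124*(4/(-9) + 292) = 124*(4*(-⅑) + 292) = 124*(-4/9 + 292) = 124*(2624/9) = 325376/9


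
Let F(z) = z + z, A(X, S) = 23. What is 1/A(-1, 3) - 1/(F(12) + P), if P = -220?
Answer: 219/4508 ≈ 0.048580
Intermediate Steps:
F(z) = 2*z
1/A(-1, 3) - 1/(F(12) + P) = 1/23 - 1/(2*12 - 220) = 1/23 - 1/(24 - 220) = 1/23 - 1/(-196) = 1/23 - 1*(-1/196) = 1/23 + 1/196 = 219/4508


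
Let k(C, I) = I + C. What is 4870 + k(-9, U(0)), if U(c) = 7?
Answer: 4868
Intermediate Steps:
k(C, I) = C + I
4870 + k(-9, U(0)) = 4870 + (-9 + 7) = 4870 - 2 = 4868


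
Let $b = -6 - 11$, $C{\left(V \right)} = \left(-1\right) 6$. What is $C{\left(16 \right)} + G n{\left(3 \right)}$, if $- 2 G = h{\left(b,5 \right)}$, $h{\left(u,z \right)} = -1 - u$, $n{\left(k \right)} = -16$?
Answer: $122$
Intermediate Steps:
$C{\left(V \right)} = -6$
$b = -17$
$G = -8$ ($G = - \frac{-1 - -17}{2} = - \frac{-1 + 17}{2} = \left(- \frac{1}{2}\right) 16 = -8$)
$C{\left(16 \right)} + G n{\left(3 \right)} = -6 - -128 = -6 + 128 = 122$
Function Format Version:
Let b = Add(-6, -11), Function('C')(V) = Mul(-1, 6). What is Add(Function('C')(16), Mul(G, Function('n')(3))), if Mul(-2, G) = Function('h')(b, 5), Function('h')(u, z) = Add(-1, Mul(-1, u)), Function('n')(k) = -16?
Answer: 122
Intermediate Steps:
Function('C')(V) = -6
b = -17
G = -8 (G = Mul(Rational(-1, 2), Add(-1, Mul(-1, -17))) = Mul(Rational(-1, 2), Add(-1, 17)) = Mul(Rational(-1, 2), 16) = -8)
Add(Function('C')(16), Mul(G, Function('n')(3))) = Add(-6, Mul(-8, -16)) = Add(-6, 128) = 122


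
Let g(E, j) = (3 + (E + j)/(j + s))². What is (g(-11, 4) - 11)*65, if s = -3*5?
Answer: 17485/121 ≈ 144.50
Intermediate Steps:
s = -15
g(E, j) = (3 + (E + j)/(-15 + j))² (g(E, j) = (3 + (E + j)/(j - 15))² = (3 + (E + j)/(-15 + j))²)
(g(-11, 4) - 11)*65 = ((-45 - 11 + 4*4)²/(-15 + 4)² - 11)*65 = ((-45 - 11 + 16)²/(-11)² - 11)*65 = ((1/121)*(-40)² - 11)*65 = ((1/121)*1600 - 11)*65 = (1600/121 - 11)*65 = (269/121)*65 = 17485/121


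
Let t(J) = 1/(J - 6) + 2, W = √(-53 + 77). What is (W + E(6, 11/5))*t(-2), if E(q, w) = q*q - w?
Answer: 507/8 + 15*√6/4 ≈ 72.561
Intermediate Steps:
W = 2*√6 (W = √24 = 2*√6 ≈ 4.8990)
t(J) = 2 + 1/(-6 + J) (t(J) = 1/(-6 + J) + 2 = 2 + 1/(-6 + J))
E(q, w) = q² - w
(W + E(6, 11/5))*t(-2) = (2*√6 + (6² - 11/5))*((-11 + 2*(-2))/(-6 - 2)) = (2*√6 + (36 - 11/5))*((-11 - 4)/(-8)) = (2*√6 + (36 - 1*11/5))*(-⅛*(-15)) = (2*√6 + (36 - 11/5))*(15/8) = (2*√6 + 169/5)*(15/8) = (169/5 + 2*√6)*(15/8) = 507/8 + 15*√6/4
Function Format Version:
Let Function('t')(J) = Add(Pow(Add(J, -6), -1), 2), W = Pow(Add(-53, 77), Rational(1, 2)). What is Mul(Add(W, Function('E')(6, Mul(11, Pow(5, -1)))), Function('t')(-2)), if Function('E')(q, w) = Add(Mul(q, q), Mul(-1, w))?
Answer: Add(Rational(507, 8), Mul(Rational(15, 4), Pow(6, Rational(1, 2)))) ≈ 72.561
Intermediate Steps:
W = Mul(2, Pow(6, Rational(1, 2))) (W = Pow(24, Rational(1, 2)) = Mul(2, Pow(6, Rational(1, 2))) ≈ 4.8990)
Function('t')(J) = Add(2, Pow(Add(-6, J), -1)) (Function('t')(J) = Add(Pow(Add(-6, J), -1), 2) = Add(2, Pow(Add(-6, J), -1)))
Function('E')(q, w) = Add(Pow(q, 2), Mul(-1, w))
Mul(Add(W, Function('E')(6, Mul(11, Pow(5, -1)))), Function('t')(-2)) = Mul(Add(Mul(2, Pow(6, Rational(1, 2))), Add(Pow(6, 2), Mul(-1, Mul(11, Pow(5, -1))))), Mul(Pow(Add(-6, -2), -1), Add(-11, Mul(2, -2)))) = Mul(Add(Mul(2, Pow(6, Rational(1, 2))), Add(36, Mul(-1, Mul(11, Rational(1, 5))))), Mul(Pow(-8, -1), Add(-11, -4))) = Mul(Add(Mul(2, Pow(6, Rational(1, 2))), Add(36, Mul(-1, Rational(11, 5)))), Mul(Rational(-1, 8), -15)) = Mul(Add(Mul(2, Pow(6, Rational(1, 2))), Add(36, Rational(-11, 5))), Rational(15, 8)) = Mul(Add(Mul(2, Pow(6, Rational(1, 2))), Rational(169, 5)), Rational(15, 8)) = Mul(Add(Rational(169, 5), Mul(2, Pow(6, Rational(1, 2)))), Rational(15, 8)) = Add(Rational(507, 8), Mul(Rational(15, 4), Pow(6, Rational(1, 2))))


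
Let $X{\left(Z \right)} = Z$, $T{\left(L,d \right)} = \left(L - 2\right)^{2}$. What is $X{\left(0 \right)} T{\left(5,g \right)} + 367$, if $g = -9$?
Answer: $367$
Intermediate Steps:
$T{\left(L,d \right)} = \left(-2 + L\right)^{2}$
$X{\left(0 \right)} T{\left(5,g \right)} + 367 = 0 \left(-2 + 5\right)^{2} + 367 = 0 \cdot 3^{2} + 367 = 0 \cdot 9 + 367 = 0 + 367 = 367$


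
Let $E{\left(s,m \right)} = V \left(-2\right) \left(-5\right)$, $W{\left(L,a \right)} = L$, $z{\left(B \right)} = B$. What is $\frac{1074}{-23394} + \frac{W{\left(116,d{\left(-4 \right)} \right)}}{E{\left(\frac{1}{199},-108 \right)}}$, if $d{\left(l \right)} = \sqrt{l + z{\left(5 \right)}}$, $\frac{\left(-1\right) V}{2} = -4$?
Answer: $\frac{109491}{77980} \approx 1.4041$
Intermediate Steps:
$V = 8$ ($V = \left(-2\right) \left(-4\right) = 8$)
$d{\left(l \right)} = \sqrt{5 + l}$ ($d{\left(l \right)} = \sqrt{l + 5} = \sqrt{5 + l}$)
$E{\left(s,m \right)} = 80$ ($E{\left(s,m \right)} = 8 \left(-2\right) \left(-5\right) = \left(-16\right) \left(-5\right) = 80$)
$\frac{1074}{-23394} + \frac{W{\left(116,d{\left(-4 \right)} \right)}}{E{\left(\frac{1}{199},-108 \right)}} = \frac{1074}{-23394} + \frac{116}{80} = 1074 \left(- \frac{1}{23394}\right) + 116 \cdot \frac{1}{80} = - \frac{179}{3899} + \frac{29}{20} = \frac{109491}{77980}$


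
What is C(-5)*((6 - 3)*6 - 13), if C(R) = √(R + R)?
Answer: 5*I*√10 ≈ 15.811*I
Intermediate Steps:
C(R) = √2*√R (C(R) = √(2*R) = √2*√R)
C(-5)*((6 - 3)*6 - 13) = (√2*√(-5))*((6 - 3)*6 - 13) = (√2*(I*√5))*(3*6 - 13) = (I*√10)*(18 - 13) = (I*√10)*5 = 5*I*√10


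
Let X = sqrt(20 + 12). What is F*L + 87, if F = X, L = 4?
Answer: 87 + 16*sqrt(2) ≈ 109.63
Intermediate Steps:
X = 4*sqrt(2) (X = sqrt(32) = 4*sqrt(2) ≈ 5.6569)
F = 4*sqrt(2) ≈ 5.6569
F*L + 87 = (4*sqrt(2))*4 + 87 = 16*sqrt(2) + 87 = 87 + 16*sqrt(2)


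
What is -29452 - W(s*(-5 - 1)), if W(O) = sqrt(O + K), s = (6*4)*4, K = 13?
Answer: -29452 - I*sqrt(563) ≈ -29452.0 - 23.728*I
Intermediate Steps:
s = 96 (s = 24*4 = 96)
W(O) = sqrt(13 + O) (W(O) = sqrt(O + 13) = sqrt(13 + O))
-29452 - W(s*(-5 - 1)) = -29452 - sqrt(13 + 96*(-5 - 1)) = -29452 - sqrt(13 + 96*(-6)) = -29452 - sqrt(13 - 576) = -29452 - sqrt(-563) = -29452 - I*sqrt(563)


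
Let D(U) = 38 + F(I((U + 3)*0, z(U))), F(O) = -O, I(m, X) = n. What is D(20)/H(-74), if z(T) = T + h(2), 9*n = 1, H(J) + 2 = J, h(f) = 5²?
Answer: -341/684 ≈ -0.49854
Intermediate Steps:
h(f) = 25
H(J) = -2 + J
n = ⅑ (n = (⅑)*1 = ⅑ ≈ 0.11111)
z(T) = 25 + T (z(T) = T + 25 = 25 + T)
I(m, X) = ⅑
D(U) = 341/9 (D(U) = 38 - 1*⅑ = 38 - ⅑ = 341/9)
D(20)/H(-74) = 341/(9*(-2 - 74)) = (341/9)/(-76) = (341/9)*(-1/76) = -341/684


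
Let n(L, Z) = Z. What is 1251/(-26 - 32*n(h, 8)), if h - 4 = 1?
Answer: -417/94 ≈ -4.4362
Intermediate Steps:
h = 5 (h = 4 + 1 = 5)
1251/(-26 - 32*n(h, 8)) = 1251/(-26 - 32*8) = 1251/(-26 - 256) = 1251/(-282) = 1251*(-1/282) = -417/94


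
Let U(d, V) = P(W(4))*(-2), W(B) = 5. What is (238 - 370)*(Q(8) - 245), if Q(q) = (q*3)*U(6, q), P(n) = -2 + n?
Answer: 51348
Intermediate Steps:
U(d, V) = -6 (U(d, V) = (-2 + 5)*(-2) = 3*(-2) = -6)
Q(q) = -18*q (Q(q) = (q*3)*(-6) = (3*q)*(-6) = -18*q)
(238 - 370)*(Q(8) - 245) = (238 - 370)*(-18*8 - 245) = -132*(-144 - 245) = -132*(-389) = 51348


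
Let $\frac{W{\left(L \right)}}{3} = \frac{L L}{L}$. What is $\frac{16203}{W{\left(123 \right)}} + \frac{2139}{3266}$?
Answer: $\frac{778381}{17466} \approx 44.565$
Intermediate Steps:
$W{\left(L \right)} = 3 L$ ($W{\left(L \right)} = 3 \frac{L L}{L} = 3 \frac{L^{2}}{L} = 3 L$)
$\frac{16203}{W{\left(123 \right)}} + \frac{2139}{3266} = \frac{16203}{3 \cdot 123} + \frac{2139}{3266} = \frac{16203}{369} + 2139 \cdot \frac{1}{3266} = 16203 \cdot \frac{1}{369} + \frac{93}{142} = \frac{5401}{123} + \frac{93}{142} = \frac{778381}{17466}$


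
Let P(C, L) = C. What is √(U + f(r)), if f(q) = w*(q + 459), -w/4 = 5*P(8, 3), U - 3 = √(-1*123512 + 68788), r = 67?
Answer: √(-84157 + 2*I*√13681) ≈ 0.403 + 290.1*I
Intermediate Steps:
U = 3 + 2*I*√13681 (U = 3 + √(-1*123512 + 68788) = 3 + √(-123512 + 68788) = 3 + √(-54724) = 3 + 2*I*√13681 ≈ 3.0 + 233.93*I)
w = -160 (w = -20*8 = -4*40 = -160)
f(q) = -73440 - 160*q (f(q) = -160*(q + 459) = -160*(459 + q) = -73440 - 160*q)
√(U + f(r)) = √((3 + 2*I*√13681) + (-73440 - 160*67)) = √((3 + 2*I*√13681) + (-73440 - 10720)) = √((3 + 2*I*√13681) - 84160) = √(-84157 + 2*I*√13681)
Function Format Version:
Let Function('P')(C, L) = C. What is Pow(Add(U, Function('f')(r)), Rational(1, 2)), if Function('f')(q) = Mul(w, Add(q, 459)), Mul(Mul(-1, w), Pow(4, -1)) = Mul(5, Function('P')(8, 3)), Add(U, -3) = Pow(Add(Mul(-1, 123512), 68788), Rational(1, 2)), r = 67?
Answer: Pow(Add(-84157, Mul(2, I, Pow(13681, Rational(1, 2)))), Rational(1, 2)) ≈ Add(0.403, Mul(290.10, I))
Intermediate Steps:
U = Add(3, Mul(2, I, Pow(13681, Rational(1, 2)))) (U = Add(3, Pow(Add(Mul(-1, 123512), 68788), Rational(1, 2))) = Add(3, Pow(Add(-123512, 68788), Rational(1, 2))) = Add(3, Pow(-54724, Rational(1, 2))) = Add(3, Mul(2, I, Pow(13681, Rational(1, 2)))) ≈ Add(3.0000, Mul(233.93, I)))
w = -160 (w = Mul(-4, Mul(5, 8)) = Mul(-4, 40) = -160)
Function('f')(q) = Add(-73440, Mul(-160, q)) (Function('f')(q) = Mul(-160, Add(q, 459)) = Mul(-160, Add(459, q)) = Add(-73440, Mul(-160, q)))
Pow(Add(U, Function('f')(r)), Rational(1, 2)) = Pow(Add(Add(3, Mul(2, I, Pow(13681, Rational(1, 2)))), Add(-73440, Mul(-160, 67))), Rational(1, 2)) = Pow(Add(Add(3, Mul(2, I, Pow(13681, Rational(1, 2)))), Add(-73440, -10720)), Rational(1, 2)) = Pow(Add(Add(3, Mul(2, I, Pow(13681, Rational(1, 2)))), -84160), Rational(1, 2)) = Pow(Add(-84157, Mul(2, I, Pow(13681, Rational(1, 2)))), Rational(1, 2))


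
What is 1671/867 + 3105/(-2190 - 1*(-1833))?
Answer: -13696/2023 ≈ -6.7701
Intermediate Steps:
1671/867 + 3105/(-2190 - 1*(-1833)) = 1671*(1/867) + 3105/(-2190 + 1833) = 557/289 + 3105/(-357) = 557/289 + 3105*(-1/357) = 557/289 - 1035/119 = -13696/2023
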